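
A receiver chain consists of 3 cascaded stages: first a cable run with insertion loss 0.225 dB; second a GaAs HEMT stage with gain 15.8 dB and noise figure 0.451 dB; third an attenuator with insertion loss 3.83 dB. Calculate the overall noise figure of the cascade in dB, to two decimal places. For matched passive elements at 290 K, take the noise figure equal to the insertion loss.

Convert to linear (a loss of L dB is a gain of −L dB): F_i = 10^(NF_i/10), G_i = 10^(G_i,dB/10)
  Stage 1: F_1 = 10^(0.225/10) = 1.053, G_1 = 10^(−0.225/10) = 0.9495
  Stage 2: F_2 = 10^(0.451/10) = 1.109, G_2 = 10^(15.8/10) = 38.02
  Stage 3: F_3 = 10^(3.83/10) = 2.415, G_3 = 10^(−3.83/10) = 0.4140
Friis cascade:
  F = 1.053 + (1.109 − 1)/0.9495 + (2.415 − 1)/36.10 = 1.208
NF = 10 log₁₀(1.208) = 0.82 dB

0.82 dB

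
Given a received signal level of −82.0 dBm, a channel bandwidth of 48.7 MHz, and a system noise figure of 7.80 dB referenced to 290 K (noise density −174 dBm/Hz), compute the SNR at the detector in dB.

7.3 dB

Noise floor: N = −174 + 10 log₁₀(B) + NF
10 log₁₀(4.87×10⁷) = 76.88 dB
N = −174 + 76.88 + 7.80 = −89.32 dBm
SNR = P_sig − N = −82.0 − (−89.32) = 7.32 dB → 7.3 dB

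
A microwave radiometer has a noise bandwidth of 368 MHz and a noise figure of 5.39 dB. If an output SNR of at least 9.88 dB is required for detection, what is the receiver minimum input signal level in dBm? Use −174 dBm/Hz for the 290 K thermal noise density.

Sensitivity = −174 + 10 log₁₀(B) + NF + SNR_min
= −174 + 85.66 + 5.39 + 9.88
= −73.07 dBm → −73.1 dBm

−73.1 dBm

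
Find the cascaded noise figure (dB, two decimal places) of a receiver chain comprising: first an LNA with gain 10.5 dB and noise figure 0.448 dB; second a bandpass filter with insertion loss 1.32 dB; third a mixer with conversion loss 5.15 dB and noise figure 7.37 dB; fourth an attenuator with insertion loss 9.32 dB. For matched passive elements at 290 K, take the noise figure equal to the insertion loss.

Convert to linear (a loss of L dB is a gain of −L dB): F_i = 10^(NF_i/10), G_i = 10^(G_i,dB/10)
  Stage 1: F_1 = 10^(0.448/10) = 1.109, G_1 = 10^(10.5/10) = 11.22
  Stage 2: F_2 = 10^(1.32/10) = 1.355, G_2 = 10^(−1.32/10) = 0.7379
  Stage 3: F_3 = 10^(7.37/10) = 5.458, G_3 = 10^(−5.15/10) = 0.3055
  Stage 4: F_4 = 10^(9.32/10) = 8.551, G_4 = 10^(−9.32/10) = 0.1169
Friis cascade:
  F = 1.109 + (1.355 − 1)/11.22 + (5.458 − 1)/8.279 + (8.551 − 1)/2.529 = 4.664
NF = 10 log₁₀(4.664) = 6.69 dB

6.69 dB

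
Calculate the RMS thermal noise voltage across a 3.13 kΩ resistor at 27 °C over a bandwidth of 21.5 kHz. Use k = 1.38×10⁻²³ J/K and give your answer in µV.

T = 27 °C + 273.15 = 300.15 K
V_n = √(4kTRB)
4kTRB = 4 × 1.38×10⁻²³ × 300.15 × 3.13×10³ × 2.15×10⁴ = 1.11×10⁻¹² V²
V_n = √(1.11×10⁻¹²) = 1.06×10⁻⁶ V = 1.06 µV

1.06 µV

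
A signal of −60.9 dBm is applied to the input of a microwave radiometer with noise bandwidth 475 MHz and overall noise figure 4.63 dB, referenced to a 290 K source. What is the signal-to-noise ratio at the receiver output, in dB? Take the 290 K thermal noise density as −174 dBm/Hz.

Noise floor: N = −174 + 10 log₁₀(B) + NF
10 log₁₀(4.75×10⁸) = 86.77 dB
N = −174 + 86.77 + 4.63 = −82.60 dBm
SNR = P_sig − N = −60.9 − (−82.60) = 21.70 dB → 21.7 dB

21.7 dB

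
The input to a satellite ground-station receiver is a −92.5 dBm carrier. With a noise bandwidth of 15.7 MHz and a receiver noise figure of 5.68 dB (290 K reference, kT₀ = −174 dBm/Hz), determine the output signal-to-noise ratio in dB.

Noise floor: N = −174 + 10 log₁₀(B) + NF
10 log₁₀(1.57×10⁷) = 71.96 dB
N = −174 + 71.96 + 5.68 = −96.36 dBm
SNR = P_sig − N = −92.5 − (−96.36) = 3.86 dB → 3.9 dB

3.9 dB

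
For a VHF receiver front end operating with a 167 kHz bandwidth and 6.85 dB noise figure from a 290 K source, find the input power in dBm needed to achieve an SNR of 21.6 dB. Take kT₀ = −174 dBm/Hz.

Sensitivity = −174 + 10 log₁₀(B) + NF + SNR_min
= −174 + 52.23 + 6.85 + 21.6
= −93.32 dBm → −93.3 dBm

−93.3 dBm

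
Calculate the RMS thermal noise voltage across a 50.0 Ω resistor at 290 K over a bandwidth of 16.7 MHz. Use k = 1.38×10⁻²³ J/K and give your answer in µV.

V_n = √(4kTRB)
4kTRB = 4 × 1.38×10⁻²³ × 290 × 5.00×10¹ × 1.67×10⁷ = 1.34×10⁻¹¹ V²
V_n = √(1.34×10⁻¹¹) = 3.66×10⁻⁶ V = 3.66 µV

3.66 µV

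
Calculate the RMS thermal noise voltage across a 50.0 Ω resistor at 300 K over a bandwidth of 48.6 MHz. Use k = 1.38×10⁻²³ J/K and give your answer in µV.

V_n = √(4kTRB)
4kTRB = 4 × 1.38×10⁻²³ × 300 × 5.00×10¹ × 4.86×10⁷ = 4.02×10⁻¹¹ V²
V_n = √(4.02×10⁻¹¹) = 6.34×10⁻⁶ V = 6.34 µV

6.34 µV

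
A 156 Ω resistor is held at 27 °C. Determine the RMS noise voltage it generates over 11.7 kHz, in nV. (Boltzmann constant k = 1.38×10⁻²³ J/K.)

174 nV

T = 27 °C + 273.15 = 300.15 K
V_n = √(4kTRB)
4kTRB = 4 × 1.38×10⁻²³ × 300.15 × 1.56×10² × 1.17×10⁴ = 3.02×10⁻¹⁴ V²
V_n = √(3.02×10⁻¹⁴) = 1.74×10⁻⁷ V = 174 nV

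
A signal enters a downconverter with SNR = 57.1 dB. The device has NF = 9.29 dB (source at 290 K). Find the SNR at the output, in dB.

47.81 dB

By definition F = SNR_in/SNR_out, so in dB: SNR_out = SNR_in − NF
SNR_out = 57.1 − 9.29 = 47.81 dB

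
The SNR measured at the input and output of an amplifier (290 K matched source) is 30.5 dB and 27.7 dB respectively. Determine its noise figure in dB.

2.8 dB

NF (dB) = SNR_in(dB) − SNR_out(dB) when the source is at T₀
NF = 30.5 − 27.7 = 2.8 dB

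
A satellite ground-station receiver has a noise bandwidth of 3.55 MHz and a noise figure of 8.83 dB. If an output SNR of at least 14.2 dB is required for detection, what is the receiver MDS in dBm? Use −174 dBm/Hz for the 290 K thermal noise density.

−85.5 dBm

Sensitivity = −174 + 10 log₁₀(B) + NF + SNR_min
= −174 + 65.5 + 8.83 + 14.2
= −85.47 dBm → −85.5 dBm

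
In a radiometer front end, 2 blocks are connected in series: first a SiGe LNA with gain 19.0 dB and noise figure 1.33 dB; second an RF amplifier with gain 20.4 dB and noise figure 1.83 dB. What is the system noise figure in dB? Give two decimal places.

1.35 dB

Convert to linear (a loss of L dB is a gain of −L dB): F_i = 10^(NF_i/10), G_i = 10^(G_i,dB/10)
  Stage 1: F_1 = 10^(1.33/10) = 1.358, G_1 = 10^(19.0/10) = 79.43
  Stage 2: F_2 = 10^(1.83/10) = 1.524, G_2 = 10^(20.4/10) = 109.6
Friis cascade:
  F = 1.358 + (1.524 − 1)/79.43 = 1.365
NF = 10 log₁₀(1.365) = 1.35 dB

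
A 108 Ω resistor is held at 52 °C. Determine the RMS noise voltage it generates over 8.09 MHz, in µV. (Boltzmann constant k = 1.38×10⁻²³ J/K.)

3.96 µV

T = 52 °C + 273.15 = 325.15 K
V_n = √(4kTRB)
4kTRB = 4 × 1.38×10⁻²³ × 325.15 × 1.08×10² × 8.09×10⁶ = 1.57×10⁻¹¹ V²
V_n = √(1.57×10⁻¹¹) = 3.96×10⁻⁶ V = 3.96 µV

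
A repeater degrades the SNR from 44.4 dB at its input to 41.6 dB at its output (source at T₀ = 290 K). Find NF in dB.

NF (dB) = SNR_in(dB) − SNR_out(dB) when the source is at T₀
NF = 44.4 − 41.6 = 2.8 dB

2.8 dB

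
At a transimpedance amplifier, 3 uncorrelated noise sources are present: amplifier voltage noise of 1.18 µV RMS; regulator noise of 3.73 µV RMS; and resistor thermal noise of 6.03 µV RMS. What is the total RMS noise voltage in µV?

7.19 µV

Uncorrelated sources add in power (mean-square): V_tot = √(ΣV_i²)
V_tot = √[(1.18×10⁻⁶)² + (3.73×10⁻⁶)² + (6.03×10⁻⁶)²] = 7.19×10⁻⁶ V = 7.19 µV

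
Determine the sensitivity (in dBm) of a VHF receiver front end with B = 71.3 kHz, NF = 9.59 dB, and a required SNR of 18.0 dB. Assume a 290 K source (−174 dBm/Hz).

Sensitivity = −174 + 10 log₁₀(B) + NF + SNR_min
= −174 + 48.53 + 9.59 + 18.0
= −97.88 dBm → −97.9 dBm

−97.9 dBm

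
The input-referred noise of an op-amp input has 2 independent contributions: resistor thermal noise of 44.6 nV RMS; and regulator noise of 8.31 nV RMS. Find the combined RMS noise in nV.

Uncorrelated sources add in power (mean-square): V_tot = √(ΣV_i²)
V_tot = √[(4.46×10⁻⁸)² + (8.31×10⁻⁹)²] = 4.54×10⁻⁸ V = 45.4 nV

45.4 nV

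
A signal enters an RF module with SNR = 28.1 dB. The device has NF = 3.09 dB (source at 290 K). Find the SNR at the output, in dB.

25.01 dB

By definition F = SNR_in/SNR_out, so in dB: SNR_out = SNR_in − NF
SNR_out = 28.1 − 3.09 = 25.01 dB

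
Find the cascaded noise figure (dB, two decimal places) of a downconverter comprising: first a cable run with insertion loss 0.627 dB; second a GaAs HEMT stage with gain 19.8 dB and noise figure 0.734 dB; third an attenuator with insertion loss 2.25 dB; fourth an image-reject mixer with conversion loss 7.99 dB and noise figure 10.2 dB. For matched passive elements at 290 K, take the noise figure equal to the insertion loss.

Convert to linear (a loss of L dB is a gain of −L dB): F_i = 10^(NF_i/10), G_i = 10^(G_i,dB/10)
  Stage 1: F_1 = 10^(0.627/10) = 1.155, G_1 = 10^(−0.627/10) = 0.8656
  Stage 2: F_2 = 10^(0.734/10) = 1.184, G_2 = 10^(19.8/10) = 95.50
  Stage 3: F_3 = 10^(2.25/10) = 1.679, G_3 = 10^(−2.25/10) = 0.5957
  Stage 4: F_4 = 10^(10.2/10) = 10.47, G_4 = 10^(−7.99/10) = 0.1589
Friis cascade:
  F = 1.155 + (1.184 − 1)/0.8656 + (1.679 − 1)/82.66 + (10.47 − 1)/49.24 = 1.569
NF = 10 log₁₀(1.569) = 1.96 dB

1.96 dB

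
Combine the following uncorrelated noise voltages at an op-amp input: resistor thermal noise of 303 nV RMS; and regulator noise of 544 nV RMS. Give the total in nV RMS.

Uncorrelated sources add in power (mean-square): V_tot = √(ΣV_i²)
V_tot = √[(3.03×10⁻⁷)² + (5.44×10⁻⁷)²] = 6.23×10⁻⁷ V = 623 nV

623 nV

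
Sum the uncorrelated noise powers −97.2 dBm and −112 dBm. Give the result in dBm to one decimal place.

Convert to linear, add, convert back:
P₁ = 1.91×10⁻¹³ W, P₂ = 6.31×10⁻¹⁵ W
P_tot = 1.97×10⁻¹³ W → 10 log₁₀(P_tot / 10⁻³) = −97.1 dBm

−97.1 dBm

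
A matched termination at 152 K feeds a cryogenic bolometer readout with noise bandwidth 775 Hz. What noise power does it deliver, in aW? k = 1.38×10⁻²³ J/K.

P_n = kTB = 1.38×10⁻²³ × 152 × 7.75×10² = 1.63×10⁻¹⁸ W = 1.63 aW

1.63 aW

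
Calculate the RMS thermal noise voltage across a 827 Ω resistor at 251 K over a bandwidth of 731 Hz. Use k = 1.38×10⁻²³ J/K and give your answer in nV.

91.5 nV

V_n = √(4kTRB)
4kTRB = 4 × 1.38×10⁻²³ × 251 × 8.27×10² × 7.31×10² = 8.38×10⁻¹⁵ V²
V_n = √(8.38×10⁻¹⁵) = 9.15×10⁻⁸ V = 91.5 nV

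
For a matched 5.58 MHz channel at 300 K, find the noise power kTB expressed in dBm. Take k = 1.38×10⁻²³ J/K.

−106.4 dBm

P_n = kTB = 1.38×10⁻²³ × 300 × 5.58×10⁶ = 2.31×10⁻¹⁴ W
In dBm: 10 log₁₀(2.31×10⁻¹⁴ / 10⁻³) = −106.4 dBm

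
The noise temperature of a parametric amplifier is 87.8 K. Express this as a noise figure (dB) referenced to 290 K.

F = 1 + T_e/T₀ = 1 + 87.8/290 = 1.30276
NF = 10 log₁₀(1.30276) = 1.15 dB

1.15 dB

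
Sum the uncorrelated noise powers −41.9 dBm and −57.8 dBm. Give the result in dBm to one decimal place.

Convert to linear, add, convert back:
P₁ = 6.46×10⁻⁸ W, P₂ = 1.66×10⁻⁹ W
P_tot = 6.62×10⁻⁸ W → 10 log₁₀(P_tot / 10⁻³) = −41.8 dBm

−41.8 dBm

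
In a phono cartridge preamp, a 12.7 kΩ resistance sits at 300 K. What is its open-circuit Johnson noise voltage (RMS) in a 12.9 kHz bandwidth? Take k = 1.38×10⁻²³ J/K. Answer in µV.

1.65 µV

V_n = √(4kTRB)
4kTRB = 4 × 1.38×10⁻²³ × 300 × 1.27×10⁴ × 1.29×10⁴ = 2.71×10⁻¹² V²
V_n = √(2.71×10⁻¹²) = 1.65×10⁻⁶ V = 1.65 µV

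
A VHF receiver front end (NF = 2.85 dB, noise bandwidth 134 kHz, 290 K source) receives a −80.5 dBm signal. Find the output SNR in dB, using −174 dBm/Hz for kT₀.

Noise floor: N = −174 + 10 log₁₀(B) + NF
10 log₁₀(1.34×10⁵) = 51.27 dB
N = −174 + 51.27 + 2.85 = −119.88 dBm
SNR = P_sig − N = −80.5 − (−119.88) = 39.38 dB → 39.4 dB

39.4 dB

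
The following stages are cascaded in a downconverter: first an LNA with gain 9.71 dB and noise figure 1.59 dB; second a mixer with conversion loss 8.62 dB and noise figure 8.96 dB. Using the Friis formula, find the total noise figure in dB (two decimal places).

Convert to linear (a loss of L dB is a gain of −L dB): F_i = 10^(NF_i/10), G_i = 10^(G_i,dB/10)
  Stage 1: F_1 = 10^(1.59/10) = 1.442, G_1 = 10^(9.71/10) = 9.354
  Stage 2: F_2 = 10^(8.96/10) = 7.870, G_2 = 10^(−8.62/10) = 0.1374
Friis cascade:
  F = 1.442 + (7.870 − 1)/9.354 = 2.177
NF = 10 log₁₀(2.177) = 3.38 dB

3.38 dB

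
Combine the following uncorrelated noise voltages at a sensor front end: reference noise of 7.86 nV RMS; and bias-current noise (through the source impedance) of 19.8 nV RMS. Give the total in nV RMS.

21.3 nV

Uncorrelated sources add in power (mean-square): V_tot = √(ΣV_i²)
V_tot = √[(7.86×10⁻⁹)² + (1.98×10⁻⁸)²] = 2.13×10⁻⁸ V = 21.3 nV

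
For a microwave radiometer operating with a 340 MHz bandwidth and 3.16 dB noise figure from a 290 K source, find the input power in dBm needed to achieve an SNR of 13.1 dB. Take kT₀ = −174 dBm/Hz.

−72.4 dBm

Sensitivity = −174 + 10 log₁₀(B) + NF + SNR_min
= −174 + 85.31 + 3.16 + 13.1
= −72.43 dBm → −72.4 dBm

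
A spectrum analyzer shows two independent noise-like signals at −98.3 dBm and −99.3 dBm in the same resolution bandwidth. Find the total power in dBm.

−95.8 dBm

Convert to linear, add, convert back:
P₁ = 1.48×10⁻¹³ W, P₂ = 1.17×10⁻¹³ W
P_tot = 2.65×10⁻¹³ W → 10 log₁₀(P_tot / 10⁻³) = −95.8 dBm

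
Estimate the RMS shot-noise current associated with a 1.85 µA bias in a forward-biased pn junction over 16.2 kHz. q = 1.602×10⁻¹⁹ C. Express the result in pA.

98.0 pA

I_n = √(2qI·B)
2qI·B = 2 × 1.602×10⁻¹⁹ × 1.85×10⁻⁶ × 1.62×10⁴ = 9.60×10⁻²¹ A²
I_n = √(9.60×10⁻²¹) = 9.80×10⁻¹¹ A = 98.0 pA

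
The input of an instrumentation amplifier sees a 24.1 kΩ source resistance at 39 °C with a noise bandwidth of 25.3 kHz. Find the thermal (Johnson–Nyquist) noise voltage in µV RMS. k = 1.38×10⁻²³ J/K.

3.24 µV

T = 39 °C + 273.15 = 312.15 K
V_n = √(4kTRB)
4kTRB = 4 × 1.38×10⁻²³ × 312.15 × 2.41×10⁴ × 2.53×10⁴ = 1.05×10⁻¹¹ V²
V_n = √(1.05×10⁻¹¹) = 3.24×10⁻⁶ V = 3.24 µV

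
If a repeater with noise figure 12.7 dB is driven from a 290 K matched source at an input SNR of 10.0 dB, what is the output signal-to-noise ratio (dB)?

By definition F = SNR_in/SNR_out, so in dB: SNR_out = SNR_in − NF
SNR_out = 10.0 − 12.7 = −2.7 dB

−2.7 dB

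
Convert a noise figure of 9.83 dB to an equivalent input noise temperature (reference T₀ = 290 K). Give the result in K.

2499 K

F = 10^(9.83/10) = 9.61612
T_e = (F − 1)·T₀ = (9.61612 − 1) × 290 = 2499 K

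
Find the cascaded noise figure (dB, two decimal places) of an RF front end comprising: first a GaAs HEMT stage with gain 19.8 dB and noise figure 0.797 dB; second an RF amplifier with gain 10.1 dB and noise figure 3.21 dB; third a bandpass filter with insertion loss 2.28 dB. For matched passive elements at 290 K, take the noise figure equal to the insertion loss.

Convert to linear (a loss of L dB is a gain of −L dB): F_i = 10^(NF_i/10), G_i = 10^(G_i,dB/10)
  Stage 1: F_1 = 10^(0.797/10) = 1.201, G_1 = 10^(19.8/10) = 95.50
  Stage 2: F_2 = 10^(3.21/10) = 2.094, G_2 = 10^(10.1/10) = 10.23
  Stage 3: F_3 = 10^(2.28/10) = 1.690, G_3 = 10^(−2.28/10) = 0.5916
Friis cascade:
  F = 1.201 + (2.094 − 1)/95.50 + (1.690 − 1)/977.2 = 1.214
NF = 10 log₁₀(1.214) = 0.84 dB

0.84 dB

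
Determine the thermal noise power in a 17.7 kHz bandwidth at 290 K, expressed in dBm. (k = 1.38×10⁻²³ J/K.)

P_n = kTB = 1.38×10⁻²³ × 290 × 1.77×10⁴ = 7.08×10⁻¹⁷ W
In dBm: 10 log₁₀(7.08×10⁻¹⁷ / 10⁻³) = −131.5 dBm

−131.5 dBm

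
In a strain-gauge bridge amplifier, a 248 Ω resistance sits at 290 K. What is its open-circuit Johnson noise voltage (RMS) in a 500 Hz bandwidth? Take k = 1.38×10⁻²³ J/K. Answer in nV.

44.6 nV

V_n = √(4kTRB)
4kTRB = 4 × 1.38×10⁻²³ × 290 × 2.48×10² × 5.00×10² = 1.98×10⁻¹⁵ V²
V_n = √(1.98×10⁻¹⁵) = 4.46×10⁻⁸ V = 44.6 nV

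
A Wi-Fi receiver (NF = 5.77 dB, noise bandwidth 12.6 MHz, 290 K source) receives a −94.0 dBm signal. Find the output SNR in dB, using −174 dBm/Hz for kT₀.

Noise floor: N = −174 + 10 log₁₀(B) + NF
10 log₁₀(1.26×10⁷) = 71 dB
N = −174 + 71 + 5.77 = −97.23 dBm
SNR = P_sig − N = −94.0 − (−97.23) = 3.23 dB → 3.2 dB

3.2 dB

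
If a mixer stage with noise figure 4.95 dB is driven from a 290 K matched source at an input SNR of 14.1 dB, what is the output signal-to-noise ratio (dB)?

By definition F = SNR_in/SNR_out, so in dB: SNR_out = SNR_in − NF
SNR_out = 14.1 − 4.95 = 9.15 dB

9.15 dB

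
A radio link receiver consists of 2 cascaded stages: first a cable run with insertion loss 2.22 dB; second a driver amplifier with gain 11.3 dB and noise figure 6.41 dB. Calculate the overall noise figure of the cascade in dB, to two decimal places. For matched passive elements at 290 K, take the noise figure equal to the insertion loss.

Convert to linear (a loss of L dB is a gain of −L dB): F_i = 10^(NF_i/10), G_i = 10^(G_i,dB/10)
  Stage 1: F_1 = 10^(2.22/10) = 1.667, G_1 = 10^(−2.22/10) = 0.5998
  Stage 2: F_2 = 10^(6.41/10) = 4.375, G_2 = 10^(11.3/10) = 13.49
Friis cascade:
  F = 1.667 + (4.375 − 1)/0.5998 = 7.295
NF = 10 log₁₀(7.295) = 8.63 dB

8.63 dB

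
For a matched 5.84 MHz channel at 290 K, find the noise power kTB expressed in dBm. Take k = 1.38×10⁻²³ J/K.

−106.3 dBm

P_n = kTB = 1.38×10⁻²³ × 290 × 5.84×10⁶ = 2.34×10⁻¹⁴ W
In dBm: 10 log₁₀(2.34×10⁻¹⁴ / 10⁻³) = −106.3 dBm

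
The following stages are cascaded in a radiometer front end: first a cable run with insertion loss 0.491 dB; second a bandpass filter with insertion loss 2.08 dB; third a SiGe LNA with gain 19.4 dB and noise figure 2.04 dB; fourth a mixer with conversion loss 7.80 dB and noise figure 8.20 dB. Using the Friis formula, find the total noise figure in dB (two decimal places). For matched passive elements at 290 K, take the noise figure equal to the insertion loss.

Convert to linear (a loss of L dB is a gain of −L dB): F_i = 10^(NF_i/10), G_i = 10^(G_i,dB/10)
  Stage 1: F_1 = 10^(0.491/10) = 1.120, G_1 = 10^(−0.491/10) = 0.8931
  Stage 2: F_2 = 10^(2.08/10) = 1.614, G_2 = 10^(−2.08/10) = 0.6194
  Stage 3: F_3 = 10^(2.04/10) = 1.600, G_3 = 10^(19.4/10) = 87.10
  Stage 4: F_4 = 10^(8.20/10) = 6.607, G_4 = 10^(−7.80/10) = 0.1660
Friis cascade:
  F = 1.120 + (1.614 − 1)/0.8931 + (1.600 − 1)/0.5532 + (6.607 − 1)/48.18 = 3.008
NF = 10 log₁₀(3.008) = 4.78 dB

4.78 dB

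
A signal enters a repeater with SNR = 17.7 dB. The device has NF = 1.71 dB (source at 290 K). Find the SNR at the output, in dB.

15.99 dB

By definition F = SNR_in/SNR_out, so in dB: SNR_out = SNR_in − NF
SNR_out = 17.7 − 1.71 = 15.99 dB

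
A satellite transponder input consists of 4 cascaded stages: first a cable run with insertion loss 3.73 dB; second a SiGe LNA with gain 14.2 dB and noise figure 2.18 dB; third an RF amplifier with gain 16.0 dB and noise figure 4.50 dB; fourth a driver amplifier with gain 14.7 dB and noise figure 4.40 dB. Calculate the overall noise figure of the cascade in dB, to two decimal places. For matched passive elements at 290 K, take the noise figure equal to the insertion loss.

6.09 dB

Convert to linear (a loss of L dB is a gain of −L dB): F_i = 10^(NF_i/10), G_i = 10^(G_i,dB/10)
  Stage 1: F_1 = 10^(3.73/10) = 2.360, G_1 = 10^(−3.73/10) = 0.4236
  Stage 2: F_2 = 10^(2.18/10) = 1.652, G_2 = 10^(14.2/10) = 26.30
  Stage 3: F_3 = 10^(4.50/10) = 2.818, G_3 = 10^(16.0/10) = 39.81
  Stage 4: F_4 = 10^(4.40/10) = 2.754, G_4 = 10^(14.7/10) = 29.51
Friis cascade:
  F = 2.360 + (1.652 − 1)/0.4236 + (2.818 − 1)/11.14 + (2.754 − 1)/443.6 = 4.067
NF = 10 log₁₀(4.067) = 6.09 dB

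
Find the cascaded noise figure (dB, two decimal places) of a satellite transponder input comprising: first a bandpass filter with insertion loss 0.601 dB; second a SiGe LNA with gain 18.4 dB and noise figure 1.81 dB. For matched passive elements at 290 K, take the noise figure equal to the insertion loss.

Convert to linear (a loss of L dB is a gain of −L dB): F_i = 10^(NF_i/10), G_i = 10^(G_i,dB/10)
  Stage 1: F_1 = 10^(0.601/10) = 1.148, G_1 = 10^(−0.601/10) = 0.8708
  Stage 2: F_2 = 10^(1.81/10) = 1.517, G_2 = 10^(18.4/10) = 69.18
Friis cascade:
  F = 1.148 + (1.517 − 1)/0.8708 = 1.742
NF = 10 log₁₀(1.742) = 2.41 dB

2.41 dB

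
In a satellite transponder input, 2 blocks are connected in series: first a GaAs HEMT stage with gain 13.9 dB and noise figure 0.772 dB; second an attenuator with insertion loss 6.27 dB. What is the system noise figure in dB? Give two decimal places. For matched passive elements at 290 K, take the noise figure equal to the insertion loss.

Convert to linear (a loss of L dB is a gain of −L dB): F_i = 10^(NF_i/10), G_i = 10^(G_i,dB/10)
  Stage 1: F_1 = 10^(0.772/10) = 1.195, G_1 = 10^(13.9/10) = 24.55
  Stage 2: F_2 = 10^(6.27/10) = 4.236, G_2 = 10^(−6.27/10) = 0.2360
Friis cascade:
  F = 1.195 + (4.236 − 1)/24.55 = 1.326
NF = 10 log₁₀(1.326) = 1.23 dB

1.23 dB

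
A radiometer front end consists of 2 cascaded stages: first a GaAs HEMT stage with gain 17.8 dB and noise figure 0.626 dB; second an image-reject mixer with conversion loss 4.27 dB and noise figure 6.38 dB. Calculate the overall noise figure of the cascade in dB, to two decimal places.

0.83 dB

Convert to linear (a loss of L dB is a gain of −L dB): F_i = 10^(NF_i/10), G_i = 10^(G_i,dB/10)
  Stage 1: F_1 = 10^(0.626/10) = 1.155, G_1 = 10^(17.8/10) = 60.26
  Stage 2: F_2 = 10^(6.38/10) = 4.345, G_2 = 10^(−4.27/10) = 0.3741
Friis cascade:
  F = 1.155 + (4.345 − 1)/60.26 = 1.211
NF = 10 log₁₀(1.211) = 0.83 dB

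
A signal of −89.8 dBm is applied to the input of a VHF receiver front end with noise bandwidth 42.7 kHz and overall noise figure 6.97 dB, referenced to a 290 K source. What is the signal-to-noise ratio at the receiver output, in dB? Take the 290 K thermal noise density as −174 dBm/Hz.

30.9 dB

Noise floor: N = −174 + 10 log₁₀(B) + NF
10 log₁₀(4.27×10⁴) = 46.3 dB
N = −174 + 46.3 + 6.97 = −120.73 dBm
SNR = P_sig − N = −89.8 − (−120.73) = 30.93 dB → 30.9 dB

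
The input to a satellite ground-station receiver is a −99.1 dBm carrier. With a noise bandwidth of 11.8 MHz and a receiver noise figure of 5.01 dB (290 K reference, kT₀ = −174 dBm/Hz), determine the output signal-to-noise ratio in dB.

−0.8 dB

Noise floor: N = −174 + 10 log₁₀(B) + NF
10 log₁₀(1.18×10⁷) = 70.72 dB
N = −174 + 70.72 + 5.01 = −98.27 dBm
SNR = P_sig − N = −99.1 − (−98.27) = −0.83 dB → −0.8 dB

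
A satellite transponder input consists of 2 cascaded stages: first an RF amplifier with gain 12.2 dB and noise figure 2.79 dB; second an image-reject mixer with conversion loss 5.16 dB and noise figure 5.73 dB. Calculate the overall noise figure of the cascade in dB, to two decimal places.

3.15 dB

Convert to linear (a loss of L dB is a gain of −L dB): F_i = 10^(NF_i/10), G_i = 10^(G_i,dB/10)
  Stage 1: F_1 = 10^(2.79/10) = 1.901, G_1 = 10^(12.2/10) = 16.60
  Stage 2: F_2 = 10^(5.73/10) = 3.741, G_2 = 10^(−5.16/10) = 0.3048
Friis cascade:
  F = 1.901 + (3.741 − 1)/16.60 = 2.066
NF = 10 log₁₀(2.066) = 3.15 dB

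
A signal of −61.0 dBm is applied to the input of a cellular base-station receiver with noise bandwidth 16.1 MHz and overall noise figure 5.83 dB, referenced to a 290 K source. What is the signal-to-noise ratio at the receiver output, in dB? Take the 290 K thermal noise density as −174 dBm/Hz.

Noise floor: N = −174 + 10 log₁₀(B) + NF
10 log₁₀(1.61×10⁷) = 72.07 dB
N = −174 + 72.07 + 5.83 = −96.10 dBm
SNR = P_sig − N = −61.0 − (−96.10) = 35.10 dB → 35.1 dB

35.1 dB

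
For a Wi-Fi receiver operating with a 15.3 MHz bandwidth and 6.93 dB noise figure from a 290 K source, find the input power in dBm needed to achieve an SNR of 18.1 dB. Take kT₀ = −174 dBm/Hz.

Sensitivity = −174 + 10 log₁₀(B) + NF + SNR_min
= −174 + 71.85 + 6.93 + 18.1
= −77.12 dBm → −77.1 dBm

−77.1 dBm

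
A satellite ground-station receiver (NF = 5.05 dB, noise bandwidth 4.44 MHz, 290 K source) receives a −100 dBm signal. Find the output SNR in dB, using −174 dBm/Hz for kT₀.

2.5 dB

Noise floor: N = −174 + 10 log₁₀(B) + NF
10 log₁₀(4.44×10⁶) = 66.47 dB
N = −174 + 66.47 + 5.05 = −102.48 dBm
SNR = P_sig − N = −100 − (−102.48) = 2.48 dB → 2.5 dB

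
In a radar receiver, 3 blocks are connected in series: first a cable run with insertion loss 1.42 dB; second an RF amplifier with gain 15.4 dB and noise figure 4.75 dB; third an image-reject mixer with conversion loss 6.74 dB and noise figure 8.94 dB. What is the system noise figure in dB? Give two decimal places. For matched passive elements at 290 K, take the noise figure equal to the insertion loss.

6.45 dB

Convert to linear (a loss of L dB is a gain of −L dB): F_i = 10^(NF_i/10), G_i = 10^(G_i,dB/10)
  Stage 1: F_1 = 10^(1.42/10) = 1.387, G_1 = 10^(−1.42/10) = 0.7211
  Stage 2: F_2 = 10^(4.75/10) = 2.985, G_2 = 10^(15.4/10) = 34.67
  Stage 3: F_3 = 10^(8.94/10) = 7.834, G_3 = 10^(−6.74/10) = 0.2118
Friis cascade:
  F = 1.387 + (2.985 − 1)/0.7211 + (7.834 − 1)/25.00 = 4.413
NF = 10 log₁₀(4.413) = 6.45 dB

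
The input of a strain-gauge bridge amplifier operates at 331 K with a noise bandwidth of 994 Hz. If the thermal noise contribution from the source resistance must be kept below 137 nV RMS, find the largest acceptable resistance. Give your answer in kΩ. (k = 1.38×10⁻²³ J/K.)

Johnson–Nyquist: V_n = √(4kTRB) ⇒ R = V_n² / (4kTB)
4kTB = 4 × 1.38×10⁻²³ × 331 × 9.94×10² = 1.82×10⁻¹⁷
R = (1.37×10⁻⁷)² / 1.82×10⁻¹⁷ = 1.03×10³ Ω = 1.03 kΩ

1.03 kΩ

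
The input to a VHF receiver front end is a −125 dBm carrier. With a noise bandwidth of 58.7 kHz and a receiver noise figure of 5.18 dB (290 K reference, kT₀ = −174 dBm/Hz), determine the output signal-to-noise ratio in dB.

Noise floor: N = −174 + 10 log₁₀(B) + NF
10 log₁₀(5.87×10⁴) = 47.69 dB
N = −174 + 47.69 + 5.18 = −121.13 dBm
SNR = P_sig − N = −125 − (−121.13) = −3.87 dB → −3.9 dB

−3.9 dB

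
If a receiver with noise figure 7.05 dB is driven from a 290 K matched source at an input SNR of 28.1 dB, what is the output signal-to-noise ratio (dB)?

By definition F = SNR_in/SNR_out, so in dB: SNR_out = SNR_in − NF
SNR_out = 28.1 − 7.05 = 21.05 dB

21.05 dB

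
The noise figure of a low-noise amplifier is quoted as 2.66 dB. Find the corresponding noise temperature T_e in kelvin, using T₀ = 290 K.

245 K

F = 10^(2.66/10) = 1.84502
T_e = (F − 1)·T₀ = (1.84502 − 1) × 290 = 245 K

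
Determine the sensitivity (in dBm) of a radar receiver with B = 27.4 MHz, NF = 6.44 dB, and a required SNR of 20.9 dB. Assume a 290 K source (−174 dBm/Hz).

Sensitivity = −174 + 10 log₁₀(B) + NF + SNR_min
= −174 + 74.38 + 6.44 + 20.9
= −72.28 dBm → −72.3 dBm

−72.3 dBm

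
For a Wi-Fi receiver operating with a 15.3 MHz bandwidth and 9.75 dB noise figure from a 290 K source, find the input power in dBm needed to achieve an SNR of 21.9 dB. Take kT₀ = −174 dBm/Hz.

Sensitivity = −174 + 10 log₁₀(B) + NF + SNR_min
= −174 + 71.85 + 9.75 + 21.9
= −70.50 dBm → −70.5 dBm

−70.5 dBm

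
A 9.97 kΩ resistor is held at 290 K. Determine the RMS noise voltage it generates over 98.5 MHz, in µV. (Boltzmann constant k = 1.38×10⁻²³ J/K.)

V_n = √(4kTRB)
4kTRB = 4 × 1.38×10⁻²³ × 290 × 9.97×10³ × 9.85×10⁷ = 1.57×10⁻⁸ V²
V_n = √(1.57×10⁻⁸) = 1.25×10⁻⁴ V = 125 µV

125 µV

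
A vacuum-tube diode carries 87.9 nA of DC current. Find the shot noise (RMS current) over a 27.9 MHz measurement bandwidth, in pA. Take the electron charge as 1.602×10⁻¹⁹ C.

I_n = √(2qI·B)
2qI·B = 2 × 1.602×10⁻¹⁹ × 8.79×10⁻⁸ × 2.79×10⁷ = 7.86×10⁻¹⁹ A²
I_n = √(7.86×10⁻¹⁹) = 8.86×10⁻¹⁰ A = 886 pA

886 pA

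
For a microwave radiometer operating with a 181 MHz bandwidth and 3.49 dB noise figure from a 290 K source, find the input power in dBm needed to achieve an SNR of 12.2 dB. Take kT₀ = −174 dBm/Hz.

−75.7 dBm

Sensitivity = −174 + 10 log₁₀(B) + NF + SNR_min
= −174 + 82.58 + 3.49 + 12.2
= −75.73 dBm → −75.7 dBm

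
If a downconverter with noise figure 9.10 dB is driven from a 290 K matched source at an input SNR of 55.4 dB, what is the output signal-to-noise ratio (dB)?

46.30 dB

By definition F = SNR_in/SNR_out, so in dB: SNR_out = SNR_in − NF
SNR_out = 55.4 − 9.10 = 46.30 dB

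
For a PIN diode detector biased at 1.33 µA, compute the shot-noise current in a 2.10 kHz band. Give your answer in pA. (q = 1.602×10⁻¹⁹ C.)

29.9 pA

I_n = √(2qI·B)
2qI·B = 2 × 1.602×10⁻¹⁹ × 1.33×10⁻⁶ × 2.10×10³ = 8.95×10⁻²² A²
I_n = √(8.95×10⁻²²) = 2.99×10⁻¹¹ A = 29.9 pA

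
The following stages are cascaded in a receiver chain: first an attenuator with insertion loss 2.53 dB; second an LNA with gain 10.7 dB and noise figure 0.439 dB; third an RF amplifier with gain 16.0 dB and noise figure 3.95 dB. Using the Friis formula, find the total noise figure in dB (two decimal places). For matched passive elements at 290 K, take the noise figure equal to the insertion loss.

Convert to linear (a loss of L dB is a gain of −L dB): F_i = 10^(NF_i/10), G_i = 10^(G_i,dB/10)
  Stage 1: F_1 = 10^(2.53/10) = 1.791, G_1 = 10^(−2.53/10) = 0.5585
  Stage 2: F_2 = 10^(0.439/10) = 1.106, G_2 = 10^(10.7/10) = 11.75
  Stage 3: F_3 = 10^(3.95/10) = 2.483, G_3 = 10^(16.0/10) = 39.81
Friis cascade:
  F = 1.791 + (1.106 − 1)/0.5585 + (2.483 − 1)/6.561 = 2.207
NF = 10 log₁₀(2.207) = 3.44 dB

3.44 dB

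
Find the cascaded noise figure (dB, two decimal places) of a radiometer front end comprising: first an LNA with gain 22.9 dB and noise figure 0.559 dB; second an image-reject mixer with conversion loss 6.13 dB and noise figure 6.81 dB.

Convert to linear (a loss of L dB is a gain of −L dB): F_i = 10^(NF_i/10), G_i = 10^(G_i,dB/10)
  Stage 1: F_1 = 10^(0.559/10) = 1.137, G_1 = 10^(22.9/10) = 195.0
  Stage 2: F_2 = 10^(6.81/10) = 4.797, G_2 = 10^(−6.13/10) = 0.2438
Friis cascade:
  F = 1.137 + (4.797 − 1)/195.0 = 1.157
NF = 10 log₁₀(1.157) = 0.63 dB

0.63 dB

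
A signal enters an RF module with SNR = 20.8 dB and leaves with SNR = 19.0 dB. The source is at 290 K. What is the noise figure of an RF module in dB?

1.8 dB

NF (dB) = SNR_in(dB) − SNR_out(dB) when the source is at T₀
NF = 20.8 − 19.0 = 1.8 dB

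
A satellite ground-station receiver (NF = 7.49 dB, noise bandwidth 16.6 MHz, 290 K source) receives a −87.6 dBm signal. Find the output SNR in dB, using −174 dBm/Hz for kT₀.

6.7 dB

Noise floor: N = −174 + 10 log₁₀(B) + NF
10 log₁₀(1.66×10⁷) = 72.2 dB
N = −174 + 72.2 + 7.49 = −94.31 dBm
SNR = P_sig − N = −87.6 − (−94.31) = 6.71 dB → 6.7 dB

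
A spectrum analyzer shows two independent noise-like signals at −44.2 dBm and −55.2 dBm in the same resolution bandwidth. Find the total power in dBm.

Convert to linear, add, convert back:
P₁ = 3.80×10⁻⁸ W, P₂ = 3.02×10⁻⁹ W
P_tot = 4.10×10⁻⁸ W → 10 log₁₀(P_tot / 10⁻³) = −43.9 dBm

−43.9 dBm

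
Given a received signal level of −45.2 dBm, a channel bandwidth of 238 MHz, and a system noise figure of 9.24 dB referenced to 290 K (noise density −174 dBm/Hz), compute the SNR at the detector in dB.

Noise floor: N = −174 + 10 log₁₀(B) + NF
10 log₁₀(2.38×10⁸) = 83.77 dB
N = −174 + 83.77 + 9.24 = −80.99 dBm
SNR = P_sig − N = −45.2 − (−80.99) = 35.79 dB → 35.8 dB

35.8 dB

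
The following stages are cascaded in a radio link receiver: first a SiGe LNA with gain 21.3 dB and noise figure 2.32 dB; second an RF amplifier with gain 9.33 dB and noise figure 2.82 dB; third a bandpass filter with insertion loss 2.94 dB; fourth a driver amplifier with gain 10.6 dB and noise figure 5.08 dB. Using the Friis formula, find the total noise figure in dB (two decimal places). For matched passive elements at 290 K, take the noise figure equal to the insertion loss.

Convert to linear (a loss of L dB is a gain of −L dB): F_i = 10^(NF_i/10), G_i = 10^(G_i,dB/10)
  Stage 1: F_1 = 10^(2.32/10) = 1.706, G_1 = 10^(21.3/10) = 134.9
  Stage 2: F_2 = 10^(2.82/10) = 1.914, G_2 = 10^(9.33/10) = 8.570
  Stage 3: F_3 = 10^(2.94/10) = 1.968, G_3 = 10^(−2.94/10) = 0.5082
  Stage 4: F_4 = 10^(5.08/10) = 3.221, G_4 = 10^(10.6/10) = 11.48
Friis cascade:
  F = 1.706 + (1.914 − 1)/134.9 + (1.968 − 1)/1156 + (3.221 − 1)/587.5 = 1.717
NF = 10 log₁₀(1.717) = 2.35 dB

2.35 dB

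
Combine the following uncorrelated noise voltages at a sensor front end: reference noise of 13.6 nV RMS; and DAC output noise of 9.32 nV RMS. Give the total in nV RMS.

16.5 nV

Uncorrelated sources add in power (mean-square): V_tot = √(ΣV_i²)
V_tot = √[(1.36×10⁻⁸)² + (9.32×10⁻⁹)²] = 1.65×10⁻⁸ V = 16.5 nV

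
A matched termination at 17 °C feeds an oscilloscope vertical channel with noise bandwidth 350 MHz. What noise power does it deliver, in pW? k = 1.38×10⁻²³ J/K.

1.40 pW

T = 17 °C + 273.15 = 290.15 K
P_n = kTB = 1.38×10⁻²³ × 290.15 × 3.50×10⁸ = 1.40×10⁻¹² W = 1.40 pW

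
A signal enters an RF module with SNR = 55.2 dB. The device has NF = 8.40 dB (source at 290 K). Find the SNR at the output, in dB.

By definition F = SNR_in/SNR_out, so in dB: SNR_out = SNR_in − NF
SNR_out = 55.2 − 8.40 = 46.80 dB

46.80 dB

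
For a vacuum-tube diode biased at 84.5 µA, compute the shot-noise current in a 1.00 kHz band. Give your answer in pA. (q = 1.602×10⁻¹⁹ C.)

165 pA

I_n = √(2qI·B)
2qI·B = 2 × 1.602×10⁻¹⁹ × 8.45×10⁻⁵ × 1.00×10³ = 2.71×10⁻²⁰ A²
I_n = √(2.71×10⁻²⁰) = 1.65×10⁻¹⁰ A = 165 pA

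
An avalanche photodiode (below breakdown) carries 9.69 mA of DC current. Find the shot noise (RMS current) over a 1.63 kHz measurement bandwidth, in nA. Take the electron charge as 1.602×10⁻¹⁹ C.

I_n = √(2qI·B)
2qI·B = 2 × 1.602×10⁻¹⁹ × 9.69×10⁻³ × 1.63×10³ = 5.06×10⁻¹⁸ A²
I_n = √(5.06×10⁻¹⁸) = 2.25×10⁻⁹ A = 2.25 nA

2.25 nA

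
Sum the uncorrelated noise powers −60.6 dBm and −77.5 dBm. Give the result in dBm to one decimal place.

−60.5 dBm

Convert to linear, add, convert back:
P₁ = 8.71×10⁻¹⁰ W, P₂ = 1.78×10⁻¹¹ W
P_tot = 8.89×10⁻¹⁰ W → 10 log₁₀(P_tot / 10⁻³) = −60.5 dBm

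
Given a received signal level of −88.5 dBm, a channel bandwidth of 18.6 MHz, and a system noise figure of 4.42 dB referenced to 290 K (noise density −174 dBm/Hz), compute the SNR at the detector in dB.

8.4 dB

Noise floor: N = −174 + 10 log₁₀(B) + NF
10 log₁₀(1.86×10⁷) = 72.7 dB
N = −174 + 72.7 + 4.42 = −96.88 dBm
SNR = P_sig − N = −88.5 − (−96.88) = 8.38 dB → 8.4 dB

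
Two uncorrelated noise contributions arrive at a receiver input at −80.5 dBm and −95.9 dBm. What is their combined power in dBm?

Convert to linear, add, convert back:
P₁ = 8.91×10⁻¹² W, P₂ = 2.57×10⁻¹³ W
P_tot = 9.17×10⁻¹² W → 10 log₁₀(P_tot / 10⁻³) = −80.4 dBm

−80.4 dBm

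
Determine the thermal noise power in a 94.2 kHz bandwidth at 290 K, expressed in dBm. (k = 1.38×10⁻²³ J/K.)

P_n = kTB = 1.38×10⁻²³ × 290 × 9.42×10⁴ = 3.77×10⁻¹⁶ W
In dBm: 10 log₁₀(3.77×10⁻¹⁶ / 10⁻³) = −124.2 dBm

−124.2 dBm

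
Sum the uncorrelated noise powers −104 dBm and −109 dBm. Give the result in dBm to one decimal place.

Convert to linear, add, convert back:
P₁ = 3.98×10⁻¹⁴ W, P₂ = 1.26×10⁻¹⁴ W
P_tot = 5.24×10⁻¹⁴ W → 10 log₁₀(P_tot / 10⁻³) = −102.8 dBm

−102.8 dBm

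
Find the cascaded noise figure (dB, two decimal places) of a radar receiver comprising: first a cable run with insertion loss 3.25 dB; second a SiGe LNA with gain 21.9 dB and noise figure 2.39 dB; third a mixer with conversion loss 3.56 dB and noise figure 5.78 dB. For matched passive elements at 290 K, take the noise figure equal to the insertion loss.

5.68 dB

Convert to linear (a loss of L dB is a gain of −L dB): F_i = 10^(NF_i/10), G_i = 10^(G_i,dB/10)
  Stage 1: F_1 = 10^(3.25/10) = 2.113, G_1 = 10^(−3.25/10) = 0.4732
  Stage 2: F_2 = 10^(2.39/10) = 1.734, G_2 = 10^(21.9/10) = 154.9
  Stage 3: F_3 = 10^(5.78/10) = 3.784, G_3 = 10^(−3.56/10) = 0.4406
Friis cascade:
  F = 2.113 + (1.734 − 1)/0.4732 + (3.784 − 1)/73.28 = 3.702
NF = 10 log₁₀(3.702) = 5.68 dB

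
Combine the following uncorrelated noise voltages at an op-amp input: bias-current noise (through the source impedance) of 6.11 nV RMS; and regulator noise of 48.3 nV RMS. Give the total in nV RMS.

48.7 nV

Uncorrelated sources add in power (mean-square): V_tot = √(ΣV_i²)
V_tot = √[(6.11×10⁻⁹)² + (4.83×10⁻⁸)²] = 4.87×10⁻⁸ V = 48.7 nV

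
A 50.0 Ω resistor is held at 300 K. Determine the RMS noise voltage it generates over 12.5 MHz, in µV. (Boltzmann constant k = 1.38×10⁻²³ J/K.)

3.22 µV

V_n = √(4kTRB)
4kTRB = 4 × 1.38×10⁻²³ × 300 × 5.00×10¹ × 1.25×10⁷ = 1.04×10⁻¹¹ V²
V_n = √(1.04×10⁻¹¹) = 3.22×10⁻⁶ V = 3.22 µV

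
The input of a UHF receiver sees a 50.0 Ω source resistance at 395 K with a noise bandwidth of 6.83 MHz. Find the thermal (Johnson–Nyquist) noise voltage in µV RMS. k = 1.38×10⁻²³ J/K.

V_n = √(4kTRB)
4kTRB = 4 × 1.38×10⁻²³ × 395 × 5.00×10¹ × 6.83×10⁶ = 7.45×10⁻¹² V²
V_n = √(7.45×10⁻¹²) = 2.73×10⁻⁶ V = 2.73 µV

2.73 µV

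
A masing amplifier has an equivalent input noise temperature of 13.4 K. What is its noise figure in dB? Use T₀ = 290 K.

F = 1 + T_e/T₀ = 1 + 13.4/290 = 1.04621
NF = 10 log₁₀(1.04621) = 0.196 dB

0.196 dB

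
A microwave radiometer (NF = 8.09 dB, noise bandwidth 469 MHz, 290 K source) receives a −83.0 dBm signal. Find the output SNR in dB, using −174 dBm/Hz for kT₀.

−3.8 dB

Noise floor: N = −174 + 10 log₁₀(B) + NF
10 log₁₀(4.69×10⁸) = 86.71 dB
N = −174 + 86.71 + 8.09 = −79.20 dBm
SNR = P_sig − N = −83.0 − (−79.20) = −3.80 dB → −3.8 dB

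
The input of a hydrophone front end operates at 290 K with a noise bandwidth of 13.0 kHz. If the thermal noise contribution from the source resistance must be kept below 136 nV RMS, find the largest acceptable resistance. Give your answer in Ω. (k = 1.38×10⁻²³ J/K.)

Johnson–Nyquist: V_n = √(4kTRB) ⇒ R = V_n² / (4kTB)
4kTB = 4 × 1.38×10⁻²³ × 290 × 1.30×10⁴ = 2.08×10⁻¹⁶
R = (1.36×10⁻⁷)² / 2.08×10⁻¹⁶ = 8.89×10¹ Ω = 88.9 Ω

88.9 Ω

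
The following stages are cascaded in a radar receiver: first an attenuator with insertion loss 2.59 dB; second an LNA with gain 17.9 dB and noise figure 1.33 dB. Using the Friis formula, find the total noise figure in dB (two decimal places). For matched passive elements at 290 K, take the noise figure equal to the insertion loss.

Convert to linear (a loss of L dB is a gain of −L dB): F_i = 10^(NF_i/10), G_i = 10^(G_i,dB/10)
  Stage 1: F_1 = 10^(2.59/10) = 1.816, G_1 = 10^(−2.59/10) = 0.5508
  Stage 2: F_2 = 10^(1.33/10) = 1.358, G_2 = 10^(17.9/10) = 61.66
Friis cascade:
  F = 1.816 + (1.358 − 1)/0.5508 = 2.466
NF = 10 log₁₀(2.466) = 3.92 dB

3.92 dB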